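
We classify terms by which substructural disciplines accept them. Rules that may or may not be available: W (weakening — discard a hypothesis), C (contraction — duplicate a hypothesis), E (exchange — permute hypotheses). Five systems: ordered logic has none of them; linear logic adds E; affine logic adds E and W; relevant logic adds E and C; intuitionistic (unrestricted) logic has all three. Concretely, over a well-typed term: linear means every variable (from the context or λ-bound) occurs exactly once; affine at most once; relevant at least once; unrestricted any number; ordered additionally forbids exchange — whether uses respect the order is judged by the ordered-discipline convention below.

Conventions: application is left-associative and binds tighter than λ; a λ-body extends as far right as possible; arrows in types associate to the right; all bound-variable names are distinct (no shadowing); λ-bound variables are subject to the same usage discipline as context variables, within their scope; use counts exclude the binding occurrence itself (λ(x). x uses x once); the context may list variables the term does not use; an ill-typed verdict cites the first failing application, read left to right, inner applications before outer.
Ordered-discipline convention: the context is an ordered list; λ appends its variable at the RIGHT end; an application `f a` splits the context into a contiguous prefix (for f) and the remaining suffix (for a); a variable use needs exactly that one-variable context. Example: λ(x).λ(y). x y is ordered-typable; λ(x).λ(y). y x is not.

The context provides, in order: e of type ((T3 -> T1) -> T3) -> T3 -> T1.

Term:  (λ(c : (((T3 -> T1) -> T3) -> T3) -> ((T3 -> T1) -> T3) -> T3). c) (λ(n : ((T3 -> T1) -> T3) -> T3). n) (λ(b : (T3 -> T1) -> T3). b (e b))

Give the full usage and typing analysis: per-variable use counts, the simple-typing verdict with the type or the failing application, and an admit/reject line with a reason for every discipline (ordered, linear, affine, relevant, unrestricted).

variable uses: e ×1, c [bound] ×1, n [bound] ×1, b [bound] ×2
order of uses: c, n, b, e, b
typing: well-typed — term : ((T3 -> T1) -> T3) -> T3
ordered: ✗ — repeated use of b ×2
linear: ✗ — repeated use of b ×2
affine: ✗ — repeated use of b ×2
relevant: ✓ — every one of e, c, n, b appears
unrestricted: ✓ — well-typed at ((T3 -> T1) -> T3) -> T3; no restrictions here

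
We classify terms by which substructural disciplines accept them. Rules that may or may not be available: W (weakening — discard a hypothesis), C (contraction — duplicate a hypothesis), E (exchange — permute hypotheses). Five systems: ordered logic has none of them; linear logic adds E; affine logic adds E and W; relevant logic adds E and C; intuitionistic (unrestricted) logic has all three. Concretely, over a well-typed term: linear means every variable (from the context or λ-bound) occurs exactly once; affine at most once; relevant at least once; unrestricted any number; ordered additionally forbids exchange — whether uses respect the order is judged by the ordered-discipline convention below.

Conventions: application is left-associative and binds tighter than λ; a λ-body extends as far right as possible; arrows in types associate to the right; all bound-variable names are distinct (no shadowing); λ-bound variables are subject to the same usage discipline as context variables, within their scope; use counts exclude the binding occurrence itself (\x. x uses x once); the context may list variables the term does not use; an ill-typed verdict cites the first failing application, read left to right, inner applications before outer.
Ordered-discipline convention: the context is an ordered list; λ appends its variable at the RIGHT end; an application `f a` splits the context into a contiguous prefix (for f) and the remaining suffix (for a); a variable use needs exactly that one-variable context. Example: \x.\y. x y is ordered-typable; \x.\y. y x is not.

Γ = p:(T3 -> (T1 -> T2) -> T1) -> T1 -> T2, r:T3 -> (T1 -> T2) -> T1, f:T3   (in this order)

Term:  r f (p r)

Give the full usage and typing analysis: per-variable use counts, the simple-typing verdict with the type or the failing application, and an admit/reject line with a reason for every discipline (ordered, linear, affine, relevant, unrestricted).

variable uses: p=1, r=2, f=1
uses in reading order: r, f, p, r
typing: well-typed — term : T1
ordered ✗ (uses contraction: r ×2)
linear ✗ (uses contraction: r ×2)
affine ✗ (uses contraction: r ×2)
relevant ✓ (none of p, r, f goes unused)
unrestricted ✓ (well-typed at T1; no restrictions here)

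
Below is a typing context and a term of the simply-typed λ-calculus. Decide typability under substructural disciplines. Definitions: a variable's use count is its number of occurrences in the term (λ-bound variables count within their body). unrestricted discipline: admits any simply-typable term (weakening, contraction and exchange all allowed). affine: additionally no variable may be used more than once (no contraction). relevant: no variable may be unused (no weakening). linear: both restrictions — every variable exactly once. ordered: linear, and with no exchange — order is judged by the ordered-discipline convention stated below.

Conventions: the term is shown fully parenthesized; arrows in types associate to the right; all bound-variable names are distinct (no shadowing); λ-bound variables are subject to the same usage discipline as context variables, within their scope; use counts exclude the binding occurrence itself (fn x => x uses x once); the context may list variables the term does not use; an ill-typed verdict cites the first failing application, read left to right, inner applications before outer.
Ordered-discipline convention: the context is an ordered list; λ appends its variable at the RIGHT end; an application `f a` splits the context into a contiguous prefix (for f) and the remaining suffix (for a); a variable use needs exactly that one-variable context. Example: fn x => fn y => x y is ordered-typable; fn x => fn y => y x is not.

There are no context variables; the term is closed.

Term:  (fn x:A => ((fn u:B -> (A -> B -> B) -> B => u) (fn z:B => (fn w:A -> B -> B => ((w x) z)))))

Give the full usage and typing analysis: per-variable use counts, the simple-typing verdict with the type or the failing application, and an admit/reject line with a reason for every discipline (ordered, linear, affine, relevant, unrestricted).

usage: x (λ-bound) ×1; u (λ-bound) ×1; z (λ-bound) ×1; w (λ-bound) ×1
order of uses: u, w, x, z
typing: well-typed — term : A -> B -> (A -> B -> B) -> B
ordered ✗ (no contiguous prefix/suffix split fits u, w, x, z)
linear ✓ (single use per variable (x, u, z, w))
affine ✓ (no duplicate uses among x, u, z, w)
relevant ✓ (none of x, u, z, w goes unused)
unrestricted ✓ (well-typed at A -> B -> (A -> B -> B) -> B; no restrictions here)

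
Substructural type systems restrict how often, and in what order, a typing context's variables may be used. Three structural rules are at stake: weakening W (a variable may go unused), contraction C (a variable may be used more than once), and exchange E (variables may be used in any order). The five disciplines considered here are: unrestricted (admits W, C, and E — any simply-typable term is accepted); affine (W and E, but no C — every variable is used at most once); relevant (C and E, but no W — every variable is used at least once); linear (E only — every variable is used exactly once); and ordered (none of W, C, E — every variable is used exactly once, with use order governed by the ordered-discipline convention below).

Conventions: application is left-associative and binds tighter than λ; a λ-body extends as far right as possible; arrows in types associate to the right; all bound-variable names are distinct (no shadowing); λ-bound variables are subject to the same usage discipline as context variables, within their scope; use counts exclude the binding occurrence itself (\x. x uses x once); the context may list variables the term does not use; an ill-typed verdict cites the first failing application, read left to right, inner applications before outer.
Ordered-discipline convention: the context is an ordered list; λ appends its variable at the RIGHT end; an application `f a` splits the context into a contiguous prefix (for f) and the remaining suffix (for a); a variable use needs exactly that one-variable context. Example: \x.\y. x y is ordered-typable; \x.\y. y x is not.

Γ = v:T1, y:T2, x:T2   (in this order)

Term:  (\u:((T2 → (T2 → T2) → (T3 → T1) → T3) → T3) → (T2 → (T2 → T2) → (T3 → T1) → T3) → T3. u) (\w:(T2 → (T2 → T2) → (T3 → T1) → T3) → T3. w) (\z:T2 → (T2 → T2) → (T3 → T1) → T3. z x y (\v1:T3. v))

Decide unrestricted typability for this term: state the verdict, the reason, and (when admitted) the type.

no — the type mismatch rejects it
usage: v=1; y=1; x=1; u (bound)=1; w (bound)=1; z (bound)=1; v1 (bound)=0
uses in reading order: u, w, z, x, y, v
typing: ill-typed: argument of type T2 where T2 → T2 is required
across the five disciplines: ordered ✗ | linear ✗ | affine ✗ | relevant ✗ | unrestricted ✗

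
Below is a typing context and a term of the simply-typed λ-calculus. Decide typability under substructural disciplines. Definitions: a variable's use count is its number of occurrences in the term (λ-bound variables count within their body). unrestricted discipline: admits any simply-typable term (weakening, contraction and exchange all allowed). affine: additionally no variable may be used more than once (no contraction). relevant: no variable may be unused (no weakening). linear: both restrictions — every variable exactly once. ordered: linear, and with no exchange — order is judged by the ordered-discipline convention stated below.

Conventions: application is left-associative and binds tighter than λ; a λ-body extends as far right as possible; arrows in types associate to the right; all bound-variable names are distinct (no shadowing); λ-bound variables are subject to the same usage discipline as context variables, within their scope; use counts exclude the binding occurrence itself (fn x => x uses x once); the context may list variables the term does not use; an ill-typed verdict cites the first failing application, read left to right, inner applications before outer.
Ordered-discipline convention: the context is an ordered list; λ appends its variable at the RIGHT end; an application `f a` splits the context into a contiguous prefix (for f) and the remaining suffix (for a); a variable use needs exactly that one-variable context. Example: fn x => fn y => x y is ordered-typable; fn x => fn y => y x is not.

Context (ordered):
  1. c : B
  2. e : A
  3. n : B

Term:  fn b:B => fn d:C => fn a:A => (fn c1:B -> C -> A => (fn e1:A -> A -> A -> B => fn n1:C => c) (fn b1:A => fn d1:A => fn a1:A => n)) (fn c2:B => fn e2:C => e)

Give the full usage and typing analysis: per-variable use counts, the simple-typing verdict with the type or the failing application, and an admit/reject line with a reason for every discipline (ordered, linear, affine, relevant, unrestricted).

counts: c: 1×; e: 1×; n: 1×; b (λ-bound): 0×; d (λ-bound): 0×; a (λ-bound): 0×; c1 (λ-bound): 0×; e1 (λ-bound): 0×; n1 (λ-bound): 0×; b1 (λ-bound): 0×; d1 (λ-bound): 0×; a1 (λ-bound): 0×; c2 (λ-bound): 0×; e2 (λ-bound): 0×
uses in reading order: c, n, e
typing: well-typed at B -> C -> A -> C -> B
ordered: ✗, b, d, a, c1, e1, n1, b1, d1, a1, c2, e2 left unused
linear: ✗, b, d, a, c1, e1, n1, b1, d1, a1, c2, e2 left unused
affine: ✓, none of c, e, n, b, d, a, c1, e1, n1, b1, d1, a1, c2, e2 used more than once
relevant: ✗, b, d, a, c1, e1, n1, b1, d1, a1, c2, e2 left unused
unrestricted: ✓, well-typed at B -> C -> A -> C -> B; no restrictions here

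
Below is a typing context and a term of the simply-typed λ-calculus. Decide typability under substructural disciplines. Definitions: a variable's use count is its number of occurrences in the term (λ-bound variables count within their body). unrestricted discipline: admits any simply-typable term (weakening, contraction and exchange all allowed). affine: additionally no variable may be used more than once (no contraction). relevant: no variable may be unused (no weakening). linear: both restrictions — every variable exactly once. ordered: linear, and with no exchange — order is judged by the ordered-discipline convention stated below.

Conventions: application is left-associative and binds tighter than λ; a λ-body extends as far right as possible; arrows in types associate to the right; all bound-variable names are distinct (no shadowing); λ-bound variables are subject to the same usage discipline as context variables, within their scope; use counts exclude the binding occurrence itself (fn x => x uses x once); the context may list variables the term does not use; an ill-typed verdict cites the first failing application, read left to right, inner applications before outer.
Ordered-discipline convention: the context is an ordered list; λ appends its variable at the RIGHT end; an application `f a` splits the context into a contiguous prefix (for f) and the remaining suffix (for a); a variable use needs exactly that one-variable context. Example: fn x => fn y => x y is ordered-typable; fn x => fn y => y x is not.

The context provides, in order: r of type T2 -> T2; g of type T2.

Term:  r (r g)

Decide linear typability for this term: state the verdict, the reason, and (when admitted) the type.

no — r ×2 used more than once (contraction)
counts: r=2; g=1
left-to-right use order: r, r, g
typing: well-typed — term : T2
per-discipline verdicts: ordered ✗ · linear ✗ · affine ✗ · relevant ✓ · unrestricted ✓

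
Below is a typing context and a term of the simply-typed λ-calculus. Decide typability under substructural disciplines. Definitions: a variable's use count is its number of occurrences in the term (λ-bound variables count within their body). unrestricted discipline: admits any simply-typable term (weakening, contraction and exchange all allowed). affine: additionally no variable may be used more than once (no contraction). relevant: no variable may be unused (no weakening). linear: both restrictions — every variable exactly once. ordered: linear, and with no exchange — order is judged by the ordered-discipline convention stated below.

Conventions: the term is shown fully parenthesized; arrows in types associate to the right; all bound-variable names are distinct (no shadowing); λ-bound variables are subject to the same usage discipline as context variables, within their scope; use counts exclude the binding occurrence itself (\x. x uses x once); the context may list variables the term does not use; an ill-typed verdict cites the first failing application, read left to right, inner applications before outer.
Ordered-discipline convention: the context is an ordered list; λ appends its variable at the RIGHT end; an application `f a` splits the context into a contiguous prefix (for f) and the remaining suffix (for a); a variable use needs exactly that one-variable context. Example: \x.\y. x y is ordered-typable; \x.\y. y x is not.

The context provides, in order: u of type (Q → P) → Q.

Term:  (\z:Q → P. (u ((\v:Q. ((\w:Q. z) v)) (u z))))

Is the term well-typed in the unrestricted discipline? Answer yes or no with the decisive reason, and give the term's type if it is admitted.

yes — simply typable at (Q → P) → Q; W, C, E all held; term : (Q → P) → Q
counts: u: 2; z (bound): 2; v (bound): 1; w (bound): 0
left-to-right use order: u, z, v, u, z
typing: the term checks, with type (Q → P) → Q
per-discipline verdicts: ordered ✗ | linear ✗ | affine ✗ | relevant ✗ | unrestricted ✓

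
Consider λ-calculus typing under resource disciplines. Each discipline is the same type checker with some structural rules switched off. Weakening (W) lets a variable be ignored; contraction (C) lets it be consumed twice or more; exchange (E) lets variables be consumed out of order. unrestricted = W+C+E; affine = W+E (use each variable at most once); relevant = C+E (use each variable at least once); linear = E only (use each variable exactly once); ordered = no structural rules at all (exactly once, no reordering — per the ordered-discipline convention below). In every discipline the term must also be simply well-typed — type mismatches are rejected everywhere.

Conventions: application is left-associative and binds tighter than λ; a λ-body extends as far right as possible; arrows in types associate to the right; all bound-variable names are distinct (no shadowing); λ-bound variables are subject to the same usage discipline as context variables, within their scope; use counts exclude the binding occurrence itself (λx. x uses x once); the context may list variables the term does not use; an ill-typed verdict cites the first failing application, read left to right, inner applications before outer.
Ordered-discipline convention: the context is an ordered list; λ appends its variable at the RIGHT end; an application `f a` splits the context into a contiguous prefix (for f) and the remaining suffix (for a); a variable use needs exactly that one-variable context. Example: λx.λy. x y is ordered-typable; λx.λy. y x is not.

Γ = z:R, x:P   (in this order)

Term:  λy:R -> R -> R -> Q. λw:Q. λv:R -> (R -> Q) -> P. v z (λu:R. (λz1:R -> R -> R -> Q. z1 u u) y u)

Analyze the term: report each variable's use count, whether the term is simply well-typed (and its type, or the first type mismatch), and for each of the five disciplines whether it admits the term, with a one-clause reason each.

use counts: z: 1×, x: 0×, y (λ-bound): 1×, w (λ-bound): 0×, v (λ-bound): 1×, u (λ-bound): 3×, z1 (λ-bound): 1×
order of uses: v, z, z1, u, u, y, u
typing: the term checks, with type (R -> R -> R -> Q) -> Q -> (R -> (R -> Q) -> P) -> P
ordered ✗ (uses contraction: u ×3; needs weakening: x, w unused)
linear ✗ (uses contraction: u ×3; needs weakening: x, w unused)
affine ✗ (uses contraction: u ×3)
relevant ✗ (needs weakening: x, w unused)
unrestricted ✓ (well-typed at (R -> R -> R -> Q) -> Q -> (R -> (R -> Q) -> P) -> P; no restrictions here)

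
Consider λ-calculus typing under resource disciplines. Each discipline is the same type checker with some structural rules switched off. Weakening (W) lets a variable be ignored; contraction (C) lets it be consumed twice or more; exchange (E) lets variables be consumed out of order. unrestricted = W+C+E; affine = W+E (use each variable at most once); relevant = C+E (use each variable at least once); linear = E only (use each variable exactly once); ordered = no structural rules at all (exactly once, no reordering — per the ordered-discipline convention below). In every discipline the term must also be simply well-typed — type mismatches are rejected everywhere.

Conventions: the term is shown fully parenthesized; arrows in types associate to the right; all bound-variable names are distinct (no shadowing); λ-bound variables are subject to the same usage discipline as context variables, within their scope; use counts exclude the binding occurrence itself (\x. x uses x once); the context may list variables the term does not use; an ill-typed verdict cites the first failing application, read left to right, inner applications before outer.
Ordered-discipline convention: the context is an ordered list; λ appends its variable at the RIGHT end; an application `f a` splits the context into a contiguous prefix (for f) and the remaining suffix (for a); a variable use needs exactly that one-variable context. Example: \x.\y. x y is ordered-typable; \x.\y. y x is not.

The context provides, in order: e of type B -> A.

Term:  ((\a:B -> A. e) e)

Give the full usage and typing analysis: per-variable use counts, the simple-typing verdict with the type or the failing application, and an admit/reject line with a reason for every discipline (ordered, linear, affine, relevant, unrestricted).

variable uses: e: 2×; a (bound): 0×
order of uses: e, e
typing: ✓ — B -> A
ordered: ✗ — needs contraction — e ×2; unused: a — weakening required
linear: ✗ — needs contraction — e ×2; unused: a — weakening required
affine: ✗ — needs contraction — e ×2
relevant: ✗ — unused: a — weakening required
unrestricted: ✓ — well-typed at B -> A; no restrictions here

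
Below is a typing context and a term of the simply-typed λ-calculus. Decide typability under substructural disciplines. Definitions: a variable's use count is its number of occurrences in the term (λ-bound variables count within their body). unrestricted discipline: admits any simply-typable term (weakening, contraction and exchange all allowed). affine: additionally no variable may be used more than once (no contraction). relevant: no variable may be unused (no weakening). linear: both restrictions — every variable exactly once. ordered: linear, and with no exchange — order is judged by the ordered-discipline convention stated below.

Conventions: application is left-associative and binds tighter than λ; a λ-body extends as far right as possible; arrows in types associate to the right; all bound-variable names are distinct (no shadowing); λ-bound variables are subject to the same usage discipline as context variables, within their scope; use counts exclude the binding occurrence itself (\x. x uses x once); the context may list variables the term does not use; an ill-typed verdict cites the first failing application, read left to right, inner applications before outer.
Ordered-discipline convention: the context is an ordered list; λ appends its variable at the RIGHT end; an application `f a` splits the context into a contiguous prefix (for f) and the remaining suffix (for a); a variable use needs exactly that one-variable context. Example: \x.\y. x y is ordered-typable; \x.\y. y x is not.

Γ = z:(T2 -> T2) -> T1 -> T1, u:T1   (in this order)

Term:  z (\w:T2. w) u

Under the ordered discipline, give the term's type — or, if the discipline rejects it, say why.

term : T1
variable uses: z: 1; u: 1; w (bound): 1
left-to-right use order: z, w, u
typing: well-typed — term : T1
across the five disciplines: ordered ✓; linear ✓; affine ✓; relevant ✓; unrestricted ✓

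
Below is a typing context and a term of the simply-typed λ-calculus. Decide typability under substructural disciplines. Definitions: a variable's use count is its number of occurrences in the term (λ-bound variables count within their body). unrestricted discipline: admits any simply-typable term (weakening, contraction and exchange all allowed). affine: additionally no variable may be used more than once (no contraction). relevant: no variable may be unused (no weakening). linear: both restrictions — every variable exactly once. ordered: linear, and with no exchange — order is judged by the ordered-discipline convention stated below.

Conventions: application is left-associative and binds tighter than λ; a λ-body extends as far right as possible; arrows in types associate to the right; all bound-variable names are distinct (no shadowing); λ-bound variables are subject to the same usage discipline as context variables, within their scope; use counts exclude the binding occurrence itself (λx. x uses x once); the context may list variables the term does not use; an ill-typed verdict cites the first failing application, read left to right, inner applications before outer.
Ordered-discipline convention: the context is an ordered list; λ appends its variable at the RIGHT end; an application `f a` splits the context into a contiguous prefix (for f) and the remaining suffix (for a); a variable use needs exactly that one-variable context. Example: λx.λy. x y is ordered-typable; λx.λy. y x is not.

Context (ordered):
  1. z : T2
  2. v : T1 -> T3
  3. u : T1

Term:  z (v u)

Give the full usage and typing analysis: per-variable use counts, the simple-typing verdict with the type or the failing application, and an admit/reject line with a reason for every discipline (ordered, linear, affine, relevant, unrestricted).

counts: z: 1, v: 1, u: 1
use order (left to right): z, v, u
typing: ill-typed: non-arrow in function slot: T2
ordered: ✗ — not simply typable
linear: ✗ — fails simple typing
affine: ✗ — a type mismatch blocks all five
relevant: ✗ — the type mismatch rejects it
unrestricted: ✗ — not simply typable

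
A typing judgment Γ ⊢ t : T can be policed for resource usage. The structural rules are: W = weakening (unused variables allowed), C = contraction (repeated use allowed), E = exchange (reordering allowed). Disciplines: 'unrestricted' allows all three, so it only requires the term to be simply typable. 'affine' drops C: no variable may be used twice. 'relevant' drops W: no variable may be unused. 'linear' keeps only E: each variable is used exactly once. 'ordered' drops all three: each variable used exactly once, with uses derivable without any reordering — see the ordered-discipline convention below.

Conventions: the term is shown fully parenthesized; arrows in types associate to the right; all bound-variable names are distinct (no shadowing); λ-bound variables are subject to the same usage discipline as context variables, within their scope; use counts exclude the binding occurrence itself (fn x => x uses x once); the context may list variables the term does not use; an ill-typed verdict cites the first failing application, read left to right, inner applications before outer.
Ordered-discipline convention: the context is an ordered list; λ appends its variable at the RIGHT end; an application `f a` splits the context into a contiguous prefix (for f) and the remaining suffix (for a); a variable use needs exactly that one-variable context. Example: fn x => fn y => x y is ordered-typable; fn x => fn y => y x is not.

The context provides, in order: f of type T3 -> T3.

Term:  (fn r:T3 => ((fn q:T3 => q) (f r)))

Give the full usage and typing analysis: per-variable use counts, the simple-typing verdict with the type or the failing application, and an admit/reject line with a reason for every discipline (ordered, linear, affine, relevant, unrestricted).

variable uses: f=1, r (bound)=1, q (bound)=1
use order (left to right): q, f, r
typing: well-typed at T3 -> T3
ordered: ✓, one use each (f, r, q); ordered split holds
linear: ✓, exactly-once usage across f, r, q
affine: ✓, no duplicate uses among f, r, q
relevant: ✓, at least one use each (f, r, q)
unrestricted: ✓, well-typed at T3 -> T3; no restrictions here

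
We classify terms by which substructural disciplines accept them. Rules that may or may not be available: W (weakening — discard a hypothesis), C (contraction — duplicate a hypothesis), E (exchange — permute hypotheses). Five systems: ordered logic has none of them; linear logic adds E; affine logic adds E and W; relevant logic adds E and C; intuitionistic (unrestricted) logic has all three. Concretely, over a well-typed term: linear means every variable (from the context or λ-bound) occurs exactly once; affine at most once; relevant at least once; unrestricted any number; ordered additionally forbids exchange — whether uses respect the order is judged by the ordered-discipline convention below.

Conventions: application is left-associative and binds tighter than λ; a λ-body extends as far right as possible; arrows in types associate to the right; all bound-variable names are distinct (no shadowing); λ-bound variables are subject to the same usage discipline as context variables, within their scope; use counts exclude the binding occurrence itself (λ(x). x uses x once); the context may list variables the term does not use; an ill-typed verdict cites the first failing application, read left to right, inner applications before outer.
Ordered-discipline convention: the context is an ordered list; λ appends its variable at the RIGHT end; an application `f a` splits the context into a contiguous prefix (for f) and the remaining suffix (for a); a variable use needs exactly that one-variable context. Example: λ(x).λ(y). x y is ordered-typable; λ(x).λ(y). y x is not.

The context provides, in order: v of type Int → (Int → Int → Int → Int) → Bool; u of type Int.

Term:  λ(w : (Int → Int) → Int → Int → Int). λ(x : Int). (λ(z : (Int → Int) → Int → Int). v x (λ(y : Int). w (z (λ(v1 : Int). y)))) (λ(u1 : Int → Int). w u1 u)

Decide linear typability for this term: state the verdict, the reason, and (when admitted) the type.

no — needs contraction — w ×2; v1 never used (weakening)
usage: v: 1, u: 1, w (bound): 2, x (bound): 1, z (bound): 1, y (bound): 1, v1 (bound): 0, u1 (bound): 1
uses in reading order: v, x, w, z, y, w, u1, u
typing: the term checks, with type ((Int → Int) → Int → Int → Int) → Int → Bool
all disciplines: ordered ✗ · linear ✗ · affine ✗ · relevant ✗ · unrestricted ✓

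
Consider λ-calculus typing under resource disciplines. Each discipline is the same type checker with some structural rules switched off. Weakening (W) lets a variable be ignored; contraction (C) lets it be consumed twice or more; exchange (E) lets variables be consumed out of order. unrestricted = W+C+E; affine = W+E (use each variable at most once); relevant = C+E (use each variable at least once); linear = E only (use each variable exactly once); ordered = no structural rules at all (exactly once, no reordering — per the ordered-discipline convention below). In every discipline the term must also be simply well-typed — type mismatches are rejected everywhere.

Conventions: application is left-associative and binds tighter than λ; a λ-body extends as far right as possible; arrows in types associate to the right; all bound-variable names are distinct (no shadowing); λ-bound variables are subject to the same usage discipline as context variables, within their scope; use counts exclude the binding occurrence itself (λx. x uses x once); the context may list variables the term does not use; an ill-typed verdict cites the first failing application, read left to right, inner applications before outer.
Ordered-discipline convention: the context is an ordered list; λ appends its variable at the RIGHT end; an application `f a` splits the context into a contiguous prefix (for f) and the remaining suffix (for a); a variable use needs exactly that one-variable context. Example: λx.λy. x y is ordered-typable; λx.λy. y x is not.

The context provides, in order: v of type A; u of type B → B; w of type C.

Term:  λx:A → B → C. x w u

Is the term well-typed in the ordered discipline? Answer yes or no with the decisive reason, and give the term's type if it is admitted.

no — the type mismatch rejects it
use counts: v ×0, u ×1, w ×1, x [bound] ×1
use order (left to right): x, w, u
typing: ill-typed: argument of type C where A is required
all disciplines: ordered ✗ | linear ✗ | affine ✗ | relevant ✗ | unrestricted ✗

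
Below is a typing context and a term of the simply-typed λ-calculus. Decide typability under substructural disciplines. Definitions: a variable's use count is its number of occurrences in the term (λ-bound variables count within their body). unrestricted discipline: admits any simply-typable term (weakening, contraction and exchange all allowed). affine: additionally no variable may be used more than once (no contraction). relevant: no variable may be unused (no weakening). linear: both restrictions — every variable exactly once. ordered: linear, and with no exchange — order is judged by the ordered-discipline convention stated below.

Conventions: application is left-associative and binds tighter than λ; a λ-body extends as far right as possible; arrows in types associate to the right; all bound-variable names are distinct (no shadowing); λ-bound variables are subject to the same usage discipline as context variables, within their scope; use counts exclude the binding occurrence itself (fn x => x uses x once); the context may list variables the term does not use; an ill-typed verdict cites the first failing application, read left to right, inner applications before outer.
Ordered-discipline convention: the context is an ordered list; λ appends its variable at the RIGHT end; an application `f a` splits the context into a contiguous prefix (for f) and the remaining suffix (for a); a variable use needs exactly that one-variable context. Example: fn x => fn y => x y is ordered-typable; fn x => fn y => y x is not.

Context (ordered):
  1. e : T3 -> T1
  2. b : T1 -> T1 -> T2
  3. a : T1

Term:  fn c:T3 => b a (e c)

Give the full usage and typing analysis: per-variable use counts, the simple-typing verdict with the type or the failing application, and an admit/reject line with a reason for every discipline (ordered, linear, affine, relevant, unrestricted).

variable uses: e: 1; b: 1; a: 1; c (λ-bound): 1
order of uses: b, a, e, c
typing: well-typed at T3 -> T2
ordered ✗ (no ordered split (uses run b, a, e, c))
linear ✓ (each of e, b, a, c used exactly once)
affine ✓ (no duplicate uses among e, b, a, c)
relevant ✓ (e, b, a, c: all used, weakening unneeded)
unrestricted ✓ (simply typable at T3 -> T2; W, C, E all held)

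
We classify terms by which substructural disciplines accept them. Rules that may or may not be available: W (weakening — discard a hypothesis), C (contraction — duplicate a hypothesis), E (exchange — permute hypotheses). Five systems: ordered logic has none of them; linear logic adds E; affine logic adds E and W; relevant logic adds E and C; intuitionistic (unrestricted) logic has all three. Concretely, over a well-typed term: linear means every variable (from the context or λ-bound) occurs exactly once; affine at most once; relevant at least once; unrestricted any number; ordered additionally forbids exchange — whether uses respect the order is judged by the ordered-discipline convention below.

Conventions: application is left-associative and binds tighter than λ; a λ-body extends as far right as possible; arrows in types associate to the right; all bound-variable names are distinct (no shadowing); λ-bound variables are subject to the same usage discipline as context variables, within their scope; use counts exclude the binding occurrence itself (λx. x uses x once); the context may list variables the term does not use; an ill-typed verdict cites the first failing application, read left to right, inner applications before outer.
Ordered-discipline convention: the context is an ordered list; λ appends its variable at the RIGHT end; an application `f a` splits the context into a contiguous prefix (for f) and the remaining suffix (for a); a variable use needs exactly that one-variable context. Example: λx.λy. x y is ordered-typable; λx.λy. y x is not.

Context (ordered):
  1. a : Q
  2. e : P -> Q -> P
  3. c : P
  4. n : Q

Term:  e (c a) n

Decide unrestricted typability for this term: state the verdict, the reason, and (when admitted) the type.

no — not simply typable
usage: a: 1×, e: 1×, c: 1×, n: 1×
uses in reading order: e, c, a, n
typing: ill-typed: non-arrow in function slot: P
per-discipline verdicts: ordered ✗; linear ✗; affine ✗; relevant ✗; unrestricted ✗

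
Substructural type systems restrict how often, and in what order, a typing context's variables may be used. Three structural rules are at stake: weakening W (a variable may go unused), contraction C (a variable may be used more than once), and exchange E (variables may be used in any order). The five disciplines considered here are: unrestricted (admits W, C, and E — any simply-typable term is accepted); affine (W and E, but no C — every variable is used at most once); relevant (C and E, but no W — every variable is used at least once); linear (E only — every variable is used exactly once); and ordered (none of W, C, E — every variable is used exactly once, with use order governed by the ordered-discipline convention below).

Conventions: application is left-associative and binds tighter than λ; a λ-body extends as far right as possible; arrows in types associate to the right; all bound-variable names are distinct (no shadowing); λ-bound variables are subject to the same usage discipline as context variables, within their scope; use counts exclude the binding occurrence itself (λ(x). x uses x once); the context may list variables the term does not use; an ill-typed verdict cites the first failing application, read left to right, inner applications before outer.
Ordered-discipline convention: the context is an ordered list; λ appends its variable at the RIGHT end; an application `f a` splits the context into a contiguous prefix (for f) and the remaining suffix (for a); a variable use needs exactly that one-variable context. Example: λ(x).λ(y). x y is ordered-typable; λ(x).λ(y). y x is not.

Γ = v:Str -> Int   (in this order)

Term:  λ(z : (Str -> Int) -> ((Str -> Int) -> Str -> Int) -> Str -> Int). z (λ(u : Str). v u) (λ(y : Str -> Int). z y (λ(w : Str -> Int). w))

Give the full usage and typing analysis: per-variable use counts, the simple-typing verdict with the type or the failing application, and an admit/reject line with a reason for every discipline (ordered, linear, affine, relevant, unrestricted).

use counts: v=1; z [bound]=2; u [bound]=1; y [bound]=1; w [bound]=1
uses in reading order: z, v, u, z, y, w
typing: well-typed at ((Str -> Int) -> ((Str -> Int) -> Str -> Int) -> Str -> Int) -> Str -> Int
ordered: ✗ — z ×2 used more than once (contraction)
linear: ✗ — z ×2 used more than once (contraction)
affine: ✗ — z ×2 used more than once (contraction)
relevant: ✓ — v, z, u, y, w: all used, weakening unneeded
unrestricted: ✓ — simply typable at ((Str -> Int) -> ((Str -> Int) -> Str -> Int) -> Str -> Int) -> Str -> Int; W, C, E all held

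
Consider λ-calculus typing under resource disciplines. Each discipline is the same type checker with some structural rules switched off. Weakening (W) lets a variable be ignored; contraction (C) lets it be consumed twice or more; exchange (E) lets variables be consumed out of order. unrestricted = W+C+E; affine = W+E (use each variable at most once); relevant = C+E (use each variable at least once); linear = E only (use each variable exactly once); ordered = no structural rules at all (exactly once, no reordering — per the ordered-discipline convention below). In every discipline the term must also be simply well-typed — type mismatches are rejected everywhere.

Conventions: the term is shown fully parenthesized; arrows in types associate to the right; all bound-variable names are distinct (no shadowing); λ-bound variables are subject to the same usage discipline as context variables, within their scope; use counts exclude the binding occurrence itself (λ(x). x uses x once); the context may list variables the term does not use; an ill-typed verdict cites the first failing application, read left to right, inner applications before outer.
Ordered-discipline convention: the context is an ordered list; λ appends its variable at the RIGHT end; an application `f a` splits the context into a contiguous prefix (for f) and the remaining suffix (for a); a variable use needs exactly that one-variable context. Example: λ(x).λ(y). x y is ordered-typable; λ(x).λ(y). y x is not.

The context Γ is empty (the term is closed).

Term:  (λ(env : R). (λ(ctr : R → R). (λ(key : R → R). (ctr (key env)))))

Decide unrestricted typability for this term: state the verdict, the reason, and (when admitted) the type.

yes — simply typable at R → (R → R) → (R → R) → R; W, C, E all held; term : R → (R → R) → (R → R) → R
use counts: env (bound) ×1; ctr (bound) ×1; key (bound) ×1
left-to-right use order: ctr, key, env
typing: ✓ — R → (R → R) → (R → R) → R
across the five disciplines: ordered ✗ | linear ✓ | affine ✓ | relevant ✓ | unrestricted ✓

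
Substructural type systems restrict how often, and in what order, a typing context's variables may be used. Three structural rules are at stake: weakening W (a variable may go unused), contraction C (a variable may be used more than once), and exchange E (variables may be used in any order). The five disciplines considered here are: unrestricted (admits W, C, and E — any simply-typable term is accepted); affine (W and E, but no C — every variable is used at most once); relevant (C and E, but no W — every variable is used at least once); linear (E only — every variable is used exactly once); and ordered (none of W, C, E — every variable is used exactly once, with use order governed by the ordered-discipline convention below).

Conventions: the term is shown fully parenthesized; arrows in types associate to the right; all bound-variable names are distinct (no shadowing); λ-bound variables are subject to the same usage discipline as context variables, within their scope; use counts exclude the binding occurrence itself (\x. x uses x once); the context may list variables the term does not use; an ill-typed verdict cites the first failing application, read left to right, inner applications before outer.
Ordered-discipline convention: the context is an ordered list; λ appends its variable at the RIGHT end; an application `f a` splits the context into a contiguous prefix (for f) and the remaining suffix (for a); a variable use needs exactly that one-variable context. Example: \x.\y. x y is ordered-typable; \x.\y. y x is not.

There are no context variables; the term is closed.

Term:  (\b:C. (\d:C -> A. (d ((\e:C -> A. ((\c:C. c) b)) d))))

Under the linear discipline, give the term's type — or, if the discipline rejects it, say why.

not well-typed under linear — repeated use of d ×2; e left unused
use counts: b [bound]=1; d [bound]=2; e [bound]=0; c [bound]=1
uses in reading order: d, c, b, d
typing: ✓ — C -> (C -> A) -> A
across the five disciplines: ordered ✗; linear ✗; affine ✗; relevant ✗; unrestricted ✓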